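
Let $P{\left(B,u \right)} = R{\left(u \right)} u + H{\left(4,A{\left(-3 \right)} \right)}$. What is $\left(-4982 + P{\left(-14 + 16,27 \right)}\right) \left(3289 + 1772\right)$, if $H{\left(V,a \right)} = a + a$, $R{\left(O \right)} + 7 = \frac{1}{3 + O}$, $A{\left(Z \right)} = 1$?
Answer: $- \frac{261557541}{10} \approx -2.6156 \cdot 10^{7}$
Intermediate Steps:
$R{\left(O \right)} = -7 + \frac{1}{3 + O}$
$H{\left(V,a \right)} = 2 a$
$P{\left(B,u \right)} = 2 + \frac{u \left(-20 - 7 u\right)}{3 + u}$ ($P{\left(B,u \right)} = \frac{-20 - 7 u}{3 + u} u + 2 \cdot 1 = \frac{u \left(-20 - 7 u\right)}{3 + u} + 2 = 2 + \frac{u \left(-20 - 7 u\right)}{3 + u}$)
$\left(-4982 + P{\left(-14 + 16,27 \right)}\right) \left(3289 + 1772\right) = \left(-4982 + \frac{6 - 486 - 7 \cdot 27^{2}}{3 + 27}\right) \left(3289 + 1772\right) = \left(-4982 + \frac{6 - 486 - 5103}{30}\right) 5061 = \left(-4982 + \frac{1}{30} \left(-5583\right)\right) 5061 = \left(-4982 - \frac{1861}{10}\right) 5061 = \left(- \frac{51681}{10}\right) 5061 = - \frac{261557541}{10}$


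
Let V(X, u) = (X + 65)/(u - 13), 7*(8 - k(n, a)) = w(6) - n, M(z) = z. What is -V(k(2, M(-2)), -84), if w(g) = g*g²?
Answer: 297/679 ≈ 0.43741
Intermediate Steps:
w(g) = g³
k(n, a) = -160/7 + n/7 (k(n, a) = 8 - (6³ - n)/7 = 8 - (216 - n)/7 = 8 + (-216/7 + n/7) = -160/7 + n/7)
V(X, u) = (65 + X)/(-13 + u)
-V(k(2, M(-2)), -84) = -(65 + (-160/7 + (⅐)*2))/(-13 - 84) = -(65 + (-160/7 + 2/7))/(-97) = -(-1)*(65 - 158/7)/97 = -(-1)*297/(97*7) = -1*(-297/679) = 297/679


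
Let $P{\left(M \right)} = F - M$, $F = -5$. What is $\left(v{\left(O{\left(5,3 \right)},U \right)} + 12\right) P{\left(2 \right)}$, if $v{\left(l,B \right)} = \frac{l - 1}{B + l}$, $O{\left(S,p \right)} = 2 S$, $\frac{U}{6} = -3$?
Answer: $- \frac{609}{8} \approx -76.125$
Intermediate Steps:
$U = -18$ ($U = 6 \left(-3\right) = -18$)
$v{\left(l,B \right)} = \frac{-1 + l}{B + l}$
$P{\left(M \right)} = -5 - M$
$\left(v{\left(O{\left(5,3 \right)},U \right)} + 12\right) P{\left(2 \right)} = \left(\frac{-1 + 2 \cdot 5}{-18 + 2 \cdot 5} + 12\right) \left(-5 - 2\right) = \left(\frac{-1 + 10}{-18 + 10} + 12\right) \left(-5 - 2\right) = \left(\frac{1}{-8} \cdot 9 + 12\right) \left(-7\right) = \left(\left(- \frac{1}{8}\right) 9 + 12\right) \left(-7\right) = \left(- \frac{9}{8} + 12\right) \left(-7\right) = \frac{87}{8} \left(-7\right) = - \frac{609}{8}$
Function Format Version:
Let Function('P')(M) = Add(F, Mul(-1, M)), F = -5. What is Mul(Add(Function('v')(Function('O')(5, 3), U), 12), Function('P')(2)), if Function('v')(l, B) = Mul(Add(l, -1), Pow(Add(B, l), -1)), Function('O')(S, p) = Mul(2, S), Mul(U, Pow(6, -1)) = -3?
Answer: Rational(-609, 8) ≈ -76.125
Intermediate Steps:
U = -18 (U = Mul(6, -3) = -18)
Function('v')(l, B) = Mul(Pow(Add(B, l), -1), Add(-1, l)) (Function('v')(l, B) = Mul(Add(-1, l), Pow(Add(B, l), -1)) = Mul(Pow(Add(B, l), -1), Add(-1, l)))
Function('P')(M) = Add(-5, Mul(-1, M))
Mul(Add(Function('v')(Function('O')(5, 3), U), 12), Function('P')(2)) = Mul(Add(Mul(Pow(Add(-18, Mul(2, 5)), -1), Add(-1, Mul(2, 5))), 12), Add(-5, Mul(-1, 2))) = Mul(Add(Mul(Pow(Add(-18, 10), -1), Add(-1, 10)), 12), Add(-5, -2)) = Mul(Add(Mul(Pow(-8, -1), 9), 12), -7) = Mul(Add(Mul(Rational(-1, 8), 9), 12), -7) = Mul(Add(Rational(-9, 8), 12), -7) = Mul(Rational(87, 8), -7) = Rational(-609, 8)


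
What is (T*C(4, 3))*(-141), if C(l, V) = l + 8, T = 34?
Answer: -57528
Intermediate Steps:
C(l, V) = 8 + l
(T*C(4, 3))*(-141) = (34*(8 + 4))*(-141) = (34*12)*(-141) = 408*(-141) = -57528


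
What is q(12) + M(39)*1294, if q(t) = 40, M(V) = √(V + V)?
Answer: 40 + 1294*√78 ≈ 11468.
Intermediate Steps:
M(V) = √2*√V (M(V) = √(2*V) = √2*√V)
q(12) + M(39)*1294 = 40 + (√2*√39)*1294 = 40 + √78*1294 = 40 + 1294*√78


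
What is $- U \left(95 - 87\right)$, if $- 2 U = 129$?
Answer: $516$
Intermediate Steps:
$U = - \frac{129}{2}$ ($U = \left(- \frac{1}{2}\right) 129 = - \frac{129}{2} \approx -64.5$)
$- U \left(95 - 87\right) = \left(-1\right) \left(- \frac{129}{2}\right) \left(95 - 87\right) = \frac{129}{2} \cdot 8 = 516$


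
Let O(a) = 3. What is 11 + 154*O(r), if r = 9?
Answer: 473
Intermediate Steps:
11 + 154*O(r) = 11 + 154*3 = 11 + 462 = 473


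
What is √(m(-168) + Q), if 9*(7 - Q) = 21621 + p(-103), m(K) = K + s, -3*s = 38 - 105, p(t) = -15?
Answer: I*√22854/3 ≈ 50.392*I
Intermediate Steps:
s = 67/3 (s = -(38 - 105)/3 = -⅓*(-67) = 67/3 ≈ 22.333)
m(K) = 67/3 + K (m(K) = K + 67/3 = 67/3 + K)
Q = -7181/3 (Q = 7 - (21621 - 15)/9 = 7 - ⅑*21606 = 7 - 7202/3 = -7181/3 ≈ -2393.7)
√(m(-168) + Q) = √((67/3 - 168) - 7181/3) = √(-437/3 - 7181/3) = √(-7618/3) = I*√22854/3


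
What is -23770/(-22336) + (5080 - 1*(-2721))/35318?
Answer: 253437999/197215712 ≈ 1.2851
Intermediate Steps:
-23770/(-22336) + (5080 - 1*(-2721))/35318 = -23770*(-1/22336) + (5080 + 2721)*(1/35318) = 11885/11168 + 7801*(1/35318) = 11885/11168 + 7801/35318 = 253437999/197215712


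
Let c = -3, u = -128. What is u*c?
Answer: 384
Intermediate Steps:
u*c = -128*(-3) = 384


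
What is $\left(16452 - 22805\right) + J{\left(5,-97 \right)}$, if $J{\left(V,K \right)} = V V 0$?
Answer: $-6353$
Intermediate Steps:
$J{\left(V,K \right)} = 0$ ($J{\left(V,K \right)} = V^{2} \cdot 0 = 0$)
$\left(16452 - 22805\right) + J{\left(5,-97 \right)} = \left(16452 - 22805\right) + 0 = -6353 + 0 = -6353$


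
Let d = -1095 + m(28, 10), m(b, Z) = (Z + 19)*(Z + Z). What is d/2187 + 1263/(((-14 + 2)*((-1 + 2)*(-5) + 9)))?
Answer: -928967/34992 ≈ -26.548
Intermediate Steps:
m(b, Z) = 2*Z*(19 + Z) (m(b, Z) = (19 + Z)*(2*Z) = 2*Z*(19 + Z))
d = -515 (d = -1095 + 2*10*(19 + 10) = -1095 + 2*10*29 = -1095 + 580 = -515)
d/2187 + 1263/(((-14 + 2)*((-1 + 2)*(-5) + 9))) = -515/2187 + 1263/(((-14 + 2)*((-1 + 2)*(-5) + 9))) = -515*1/2187 + 1263/((-12*(1*(-5) + 9))) = -515/2187 + 1263/((-12*(-5 + 9))) = -515/2187 + 1263/((-12*4)) = -515/2187 + 1263/(-48) = -515/2187 + 1263*(-1/48) = -515/2187 - 421/16 = -928967/34992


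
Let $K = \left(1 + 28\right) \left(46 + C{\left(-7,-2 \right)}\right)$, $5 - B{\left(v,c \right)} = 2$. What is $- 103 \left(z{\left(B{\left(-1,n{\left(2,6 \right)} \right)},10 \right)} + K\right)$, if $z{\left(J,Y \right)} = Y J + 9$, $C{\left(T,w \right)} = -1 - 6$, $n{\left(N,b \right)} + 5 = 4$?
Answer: $-120510$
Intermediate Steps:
$n{\left(N,b \right)} = -1$ ($n{\left(N,b \right)} = -5 + 4 = -1$)
$B{\left(v,c \right)} = 3$ ($B{\left(v,c \right)} = 5 - 2 = 3$)
$C{\left(T,w \right)} = -7$ ($C{\left(T,w \right)} = -1 - 6 = -7$)
$z{\left(J,Y \right)} = 9 + J Y$ ($z{\left(J,Y \right)} = J Y + 9 = 9 + J Y$)
$K = 1131$ ($K = \left(1 + 28\right) \left(46 - 7\right) = 29 \cdot 39 = 1131$)
$- 103 \left(z{\left(B{\left(-1,n{\left(2,6 \right)} \right)},10 \right)} + K\right) = - 103 \left(\left(9 + 3 \cdot 10\right) + 1131\right) = - 103 \left(\left(9 + 30\right) + 1131\right) = - 103 \left(39 + 1131\right) = \left(-103\right) 1170 = -120510$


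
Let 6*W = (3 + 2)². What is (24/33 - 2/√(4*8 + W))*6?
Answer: 48/11 - 12*√1302/217 ≈ 2.3682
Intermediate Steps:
W = 25/6 (W = (3 + 2)²/6 = (⅙)*5² = (⅙)*25 = 25/6 ≈ 4.1667)
(24/33 - 2/√(4*8 + W))*6 = (24/33 - 2/√(4*8 + 25/6))*6 = (24*(1/33) - 2/√(32 + 25/6))*6 = (8/11 - 2*√1302/217)*6 = 48/11 - 12*√1302/217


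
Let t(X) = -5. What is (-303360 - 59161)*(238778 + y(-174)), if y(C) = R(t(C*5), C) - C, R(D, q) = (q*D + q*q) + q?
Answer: -97853118404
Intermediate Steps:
R(D, q) = q + q**2 + D*q (R(D, q) = (D*q + q**2) + q = (q**2 + D*q) + q = q + q**2 + D*q)
y(C) = -C + C*(-4 + C) (y(C) = C*(1 - 5 + C) - C = C*(-4 + C) - C = -C + C*(-4 + C))
(-303360 - 59161)*(238778 + y(-174)) = (-303360 - 59161)*(238778 - 174*(-5 - 174)) = -362521*(238778 - 174*(-179)) = -362521*(238778 + 31146) = -362521*269924 = -97853118404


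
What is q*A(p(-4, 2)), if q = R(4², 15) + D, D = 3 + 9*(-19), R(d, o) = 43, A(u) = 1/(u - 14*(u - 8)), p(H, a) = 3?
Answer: -125/73 ≈ -1.7123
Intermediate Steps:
A(u) = 1/(112 - 13*u) (A(u) = 1/(u - 14*(-8 + u)) = 1/(u + (112 - 14*u)) = 1/(112 - 13*u))
D = -168 (D = 3 - 171 = -168)
q = -125 (q = 43 - 168 = -125)
q*A(p(-4, 2)) = -(-125)/(-112 + 13*3) = -(-125)/(-112 + 39) = -(-125)/(-73) = -(-125)*(-1)/73 = -125*1/73 = -125/73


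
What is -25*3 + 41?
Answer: -34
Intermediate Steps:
-25*3 + 41 = -75 + 41 = -34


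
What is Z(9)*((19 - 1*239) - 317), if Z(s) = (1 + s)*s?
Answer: -48330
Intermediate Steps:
Z(s) = s*(1 + s)
Z(9)*((19 - 1*239) - 317) = (9*(1 + 9))*((19 - 1*239) - 317) = (9*10)*((19 - 239) - 317) = 90*(-220 - 317) = 90*(-537) = -48330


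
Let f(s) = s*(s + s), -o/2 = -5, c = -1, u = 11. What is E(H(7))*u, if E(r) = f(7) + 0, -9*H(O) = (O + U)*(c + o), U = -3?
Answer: 1078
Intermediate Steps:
o = 10 (o = -2*(-5) = 10)
f(s) = 2*s² (f(s) = s*(2*s) = 2*s²)
H(O) = 3 - O (H(O) = -(O - 3)*(-1 + 10)/9 = -(-3 + O)*9/9 = -(-27 + 9*O)/9 = 3 - O)
E(r) = 98 (E(r) = 2*7² + 0 = 2*49 + 0 = 98 + 0 = 98)
E(H(7))*u = 98*11 = 1078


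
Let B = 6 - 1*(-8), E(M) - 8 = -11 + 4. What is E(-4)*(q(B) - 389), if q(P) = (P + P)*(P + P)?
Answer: 395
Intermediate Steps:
E(M) = 1 (E(M) = 8 + (-11 + 4) = 8 - 7 = 1)
B = 14 (B = 6 + 8 = 14)
q(P) = 4*P² (q(P) = (2*P)*(2*P) = 4*P²)
E(-4)*(q(B) - 389) = 1*(4*14² - 389) = 1*(4*196 - 389) = 1*(784 - 389) = 1*395 = 395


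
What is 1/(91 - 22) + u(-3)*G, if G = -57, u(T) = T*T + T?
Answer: -23597/69 ≈ -341.99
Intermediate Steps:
u(T) = T + T**2 (u(T) = T**2 + T = T + T**2)
1/(91 - 22) + u(-3)*G = 1/(91 - 22) - 3*(1 - 3)*(-57) = 1/69 - 3*(-2)*(-57) = 1/69 + 6*(-57) = 1/69 - 342 = -23597/69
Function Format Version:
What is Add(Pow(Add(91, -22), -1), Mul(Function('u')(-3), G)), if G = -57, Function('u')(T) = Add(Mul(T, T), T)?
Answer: Rational(-23597, 69) ≈ -341.99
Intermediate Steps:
Function('u')(T) = Add(T, Pow(T, 2)) (Function('u')(T) = Add(Pow(T, 2), T) = Add(T, Pow(T, 2)))
Add(Pow(Add(91, -22), -1), Mul(Function('u')(-3), G)) = Add(Pow(Add(91, -22), -1), Mul(Mul(-3, Add(1, -3)), -57)) = Add(Pow(69, -1), Mul(Mul(-3, -2), -57)) = Add(Rational(1, 69), Mul(6, -57)) = Add(Rational(1, 69), -342) = Rational(-23597, 69)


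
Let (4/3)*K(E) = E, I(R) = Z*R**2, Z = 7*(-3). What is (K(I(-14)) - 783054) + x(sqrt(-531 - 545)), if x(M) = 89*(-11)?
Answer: -787120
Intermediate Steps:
Z = -21
x(M) = -979
I(R) = -21*R**2
K(E) = 3*E/4
(K(I(-14)) - 783054) + x(sqrt(-531 - 545)) = (3*(-21*(-14)**2)/4 - 783054) - 979 = (3*(-21*196)/4 - 783054) - 979 = ((3/4)*(-4116) - 783054) - 979 = (-3087 - 783054) - 979 = -786141 - 979 = -787120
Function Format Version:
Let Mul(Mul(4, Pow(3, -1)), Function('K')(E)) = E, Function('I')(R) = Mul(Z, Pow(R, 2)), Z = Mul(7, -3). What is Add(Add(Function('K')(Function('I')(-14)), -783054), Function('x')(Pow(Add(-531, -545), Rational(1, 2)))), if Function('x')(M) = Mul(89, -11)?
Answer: -787120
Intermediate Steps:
Z = -21
Function('x')(M) = -979
Function('I')(R) = Mul(-21, Pow(R, 2))
Function('K')(E) = Mul(Rational(3, 4), E)
Add(Add(Function('K')(Function('I')(-14)), -783054), Function('x')(Pow(Add(-531, -545), Rational(1, 2)))) = Add(Add(Mul(Rational(3, 4), Mul(-21, Pow(-14, 2))), -783054), -979) = Add(Add(Mul(Rational(3, 4), Mul(-21, 196)), -783054), -979) = Add(Add(Mul(Rational(3, 4), -4116), -783054), -979) = Add(Add(-3087, -783054), -979) = Add(-786141, -979) = -787120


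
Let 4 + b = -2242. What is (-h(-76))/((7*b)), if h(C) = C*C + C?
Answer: 2850/7861 ≈ 0.36255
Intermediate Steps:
b = -2246 (b = -4 - 2242 = -2246)
h(C) = C + C² (h(C) = C² + C = C + C²)
(-h(-76))/((7*b)) = (-(-76)*(1 - 76))/((7*(-2246))) = -(-76)*(-75)/(-15722) = -1*5700*(-1/15722) = -5700*(-1/15722) = 2850/7861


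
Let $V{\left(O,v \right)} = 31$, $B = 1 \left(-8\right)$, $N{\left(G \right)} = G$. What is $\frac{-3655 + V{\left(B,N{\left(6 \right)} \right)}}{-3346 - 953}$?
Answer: $\frac{1208}{1433} \approx 0.84299$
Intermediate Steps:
$B = -8$
$\frac{-3655 + V{\left(B,N{\left(6 \right)} \right)}}{-3346 - 953} = \frac{-3655 + 31}{-3346 - 953} = - \frac{3624}{-4299} = \left(-3624\right) \left(- \frac{1}{4299}\right) = \frac{1208}{1433}$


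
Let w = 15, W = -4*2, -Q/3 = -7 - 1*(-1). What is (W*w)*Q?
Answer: -2160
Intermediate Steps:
Q = 18 (Q = -3*(-7 - 1*(-1)) = -3*(-7 + 1) = -3*(-6) = 18)
W = -8
(W*w)*Q = -8*15*18 = -120*18 = -2160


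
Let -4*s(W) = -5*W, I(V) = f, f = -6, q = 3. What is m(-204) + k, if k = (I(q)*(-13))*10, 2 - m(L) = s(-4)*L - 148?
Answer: -90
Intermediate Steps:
I(V) = -6
s(W) = 5*W/4 (s(W) = -(-5)*W/4 = 5*W/4)
m(L) = 150 + 5*L (m(L) = 2 - (((5/4)*(-4))*L - 148) = 2 - (-5*L - 148) = 2 - (-148 - 5*L) = 2 + (148 + 5*L) = 150 + 5*L)
k = 780 (k = -6*(-13)*10 = 78*10 = 780)
m(-204) + k = (150 + 5*(-204)) + 780 = (150 - 1020) + 780 = -870 + 780 = -90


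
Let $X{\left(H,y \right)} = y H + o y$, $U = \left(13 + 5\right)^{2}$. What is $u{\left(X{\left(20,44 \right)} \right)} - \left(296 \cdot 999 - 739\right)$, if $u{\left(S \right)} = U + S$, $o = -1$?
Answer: $-293805$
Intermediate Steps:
$U = 324$ ($U = 18^{2} = 324$)
$X{\left(H,y \right)} = - y + H y$ ($X{\left(H,y \right)} = y H - y = H y - y = - y + H y$)
$u{\left(S \right)} = 324 + S$
$u{\left(X{\left(20,44 \right)} \right)} - \left(296 \cdot 999 - 739\right) = \left(324 + 44 \left(-1 + 20\right)\right) - \left(296 \cdot 999 - 739\right) = \left(324 + 44 \cdot 19\right) - \left(295704 - 739\right) = \left(324 + 836\right) - 294965 = 1160 - 294965 = -293805$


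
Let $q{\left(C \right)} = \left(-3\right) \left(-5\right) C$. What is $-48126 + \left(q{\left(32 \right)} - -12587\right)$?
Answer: $-35059$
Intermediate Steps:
$q{\left(C \right)} = 15 C$
$-48126 + \left(q{\left(32 \right)} - -12587\right) = -48126 + \left(15 \cdot 32 - -12587\right) = -48126 + \left(480 + 12587\right) = -48126 + 13067 = -35059$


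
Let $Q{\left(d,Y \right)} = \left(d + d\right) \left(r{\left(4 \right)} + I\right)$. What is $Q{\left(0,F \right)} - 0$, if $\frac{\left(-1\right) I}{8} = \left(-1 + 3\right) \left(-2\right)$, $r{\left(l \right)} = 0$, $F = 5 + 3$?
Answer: $0$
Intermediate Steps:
$F = 8$
$I = 32$ ($I = - 8 \left(-1 + 3\right) \left(-2\right) = - 8 \cdot 2 \left(-2\right) = \left(-8\right) \left(-4\right) = 32$)
$Q{\left(d,Y \right)} = 64 d$ ($Q{\left(d,Y \right)} = \left(d + d\right) \left(0 + 32\right) = 2 d 32 = 64 d$)
$Q{\left(0,F \right)} - 0 = 64 \cdot 0 - 0 = 0 + 0 = 0$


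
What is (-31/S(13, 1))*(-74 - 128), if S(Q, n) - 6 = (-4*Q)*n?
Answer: -3131/23 ≈ -136.13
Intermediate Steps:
S(Q, n) = 6 - 4*Q*n (S(Q, n) = 6 + (-4*Q)*n = 6 - 4*Q*n)
(-31/S(13, 1))*(-74 - 128) = (-31/(6 - 4*13*1))*(-74 - 128) = -31/(6 - 52)*(-202) = -31/(-46)*(-202) = -31*(-1/46)*(-202) = (31/46)*(-202) = -3131/23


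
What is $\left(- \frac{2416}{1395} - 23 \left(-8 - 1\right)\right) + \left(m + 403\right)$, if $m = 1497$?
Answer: $\frac{2936849}{1395} \approx 2105.3$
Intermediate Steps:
$\left(- \frac{2416}{1395} - 23 \left(-8 - 1\right)\right) + \left(m + 403\right) = \left(- \frac{2416}{1395} - 23 \left(-8 - 1\right)\right) + \left(1497 + 403\right) = \left(\left(-2416\right) \frac{1}{1395} - -207\right) + 1900 = \left(- \frac{2416}{1395} + 207\right) + 1900 = \frac{286349}{1395} + 1900 = \frac{2936849}{1395}$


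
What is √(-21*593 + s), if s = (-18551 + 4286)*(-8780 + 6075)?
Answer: 2*√9643593 ≈ 6210.8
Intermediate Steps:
s = 38586825 (s = -14265*(-2705) = 38586825)
√(-21*593 + s) = √(-21*593 + 38586825) = √(-12453 + 38586825) = √38574372 = 2*√9643593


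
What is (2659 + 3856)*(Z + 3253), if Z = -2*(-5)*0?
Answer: 21193295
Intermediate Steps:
Z = 0 (Z = 10*0 = 0)
(2659 + 3856)*(Z + 3253) = (2659 + 3856)*(0 + 3253) = 6515*3253 = 21193295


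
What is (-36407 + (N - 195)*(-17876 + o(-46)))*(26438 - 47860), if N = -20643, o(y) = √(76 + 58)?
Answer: -7978916974382 + 446391636*√134 ≈ -7.9737e+12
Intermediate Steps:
o(y) = √134
(-36407 + (N - 195)*(-17876 + o(-46)))*(26438 - 47860) = (-36407 + (-20643 - 195)*(-17876 + √134))*(26438 - 47860) = (-36407 - 20838*(-17876 + √134))*(-21422) = (-36407 + (372500088 - 20838*√134))*(-21422) = (372463681 - 20838*√134)*(-21422) = -7978916974382 + 446391636*√134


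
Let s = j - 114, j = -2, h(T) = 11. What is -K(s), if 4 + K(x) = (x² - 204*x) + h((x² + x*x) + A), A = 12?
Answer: -37127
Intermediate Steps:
s = -116 (s = -2 - 114 = -116)
K(x) = 7 + x² - 204*x (K(x) = -4 + ((x² - 204*x) + 11) = -4 + (11 + x² - 204*x) = 7 + x² - 204*x)
-K(s) = -(7 + (-116)² - 204*(-116)) = -(7 + 13456 + 23664) = -1*37127 = -37127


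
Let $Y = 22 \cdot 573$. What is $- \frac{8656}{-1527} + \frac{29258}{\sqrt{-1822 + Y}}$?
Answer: $\frac{8656}{1527} + \frac{14629 \sqrt{674}}{1348} \approx 287.41$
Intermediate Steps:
$Y = 12606$
$- \frac{8656}{-1527} + \frac{29258}{\sqrt{-1822 + Y}} = - \frac{8656}{-1527} + \frac{29258}{\sqrt{-1822 + 12606}} = \left(-8656\right) \left(- \frac{1}{1527}\right) + \frac{29258}{\sqrt{10784}} = \frac{8656}{1527} + \frac{29258}{4 \sqrt{674}} = \frac{8656}{1527} + 29258 \frac{\sqrt{674}}{2696} = \frac{8656}{1527} + \frac{14629 \sqrt{674}}{1348}$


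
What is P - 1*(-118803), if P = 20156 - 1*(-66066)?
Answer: 205025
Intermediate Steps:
P = 86222 (P = 20156 + 66066 = 86222)
P - 1*(-118803) = 86222 - 1*(-118803) = 86222 + 118803 = 205025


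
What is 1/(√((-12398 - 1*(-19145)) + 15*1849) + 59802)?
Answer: 9967/596040787 - √34482/3576244722 ≈ 1.6670e-5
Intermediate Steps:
1/(√((-12398 - 1*(-19145)) + 15*1849) + 59802) = 1/(√((-12398 + 19145) + 27735) + 59802) = 1/(√(6747 + 27735) + 59802) = 1/(√34482 + 59802) = 1/(59802 + √34482)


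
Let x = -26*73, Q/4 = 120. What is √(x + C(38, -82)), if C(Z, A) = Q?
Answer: I*√1418 ≈ 37.656*I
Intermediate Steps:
Q = 480 (Q = 4*120 = 480)
C(Z, A) = 480
x = -1898
√(x + C(38, -82)) = √(-1898 + 480) = √(-1418) = I*√1418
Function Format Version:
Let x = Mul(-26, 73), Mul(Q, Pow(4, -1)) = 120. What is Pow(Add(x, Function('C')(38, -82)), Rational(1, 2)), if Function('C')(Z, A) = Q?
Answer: Mul(I, Pow(1418, Rational(1, 2))) ≈ Mul(37.656, I)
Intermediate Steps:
Q = 480 (Q = Mul(4, 120) = 480)
Function('C')(Z, A) = 480
x = -1898
Pow(Add(x, Function('C')(38, -82)), Rational(1, 2)) = Pow(Add(-1898, 480), Rational(1, 2)) = Pow(-1418, Rational(1, 2)) = Mul(I, Pow(1418, Rational(1, 2)))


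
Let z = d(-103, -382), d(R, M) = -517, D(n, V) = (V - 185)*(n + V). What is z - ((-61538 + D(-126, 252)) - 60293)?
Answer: 112872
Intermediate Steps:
D(n, V) = (-185 + V)*(V + n)
z = -517
z - ((-61538 + D(-126, 252)) - 60293) = -517 - ((-61538 + (252**2 - 185*252 - 185*(-126) + 252*(-126))) - 60293) = -517 - ((-61538 + (63504 - 46620 + 23310 - 31752)) - 60293) = -517 - ((-61538 + 8442) - 60293) = -517 - (-53096 - 60293) = -517 - 1*(-113389) = -517 + 113389 = 112872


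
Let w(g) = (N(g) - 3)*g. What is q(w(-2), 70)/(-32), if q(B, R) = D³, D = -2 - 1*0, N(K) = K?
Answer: ¼ ≈ 0.25000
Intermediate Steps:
D = -2 (D = -2 + 0 = -2)
w(g) = g*(-3 + g) (w(g) = (g - 3)*g = (-3 + g)*g = g*(-3 + g))
q(B, R) = -8 (q(B, R) = (-2)³ = -8)
q(w(-2), 70)/(-32) = -8/(-32) = -8*(-1/32) = ¼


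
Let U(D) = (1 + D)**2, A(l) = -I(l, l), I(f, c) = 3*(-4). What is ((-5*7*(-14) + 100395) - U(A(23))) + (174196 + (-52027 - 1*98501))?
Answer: 124384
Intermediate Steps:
I(f, c) = -12
A(l) = 12 (A(l) = -1*(-12) = 12)
((-5*7*(-14) + 100395) - U(A(23))) + (174196 + (-52027 - 1*98501)) = ((-5*7*(-14) + 100395) - (1 + 12)**2) + (174196 + (-52027 - 1*98501)) = ((-35*(-14) + 100395) - 1*13**2) + (174196 + (-52027 - 98501)) = ((490 + 100395) - 1*169) + (174196 - 150528) = (100885 - 169) + 23668 = 100716 + 23668 = 124384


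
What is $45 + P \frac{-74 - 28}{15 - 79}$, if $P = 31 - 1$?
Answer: $\frac{1485}{16} \approx 92.813$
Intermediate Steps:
$P = 30$
$45 + P \frac{-74 - 28}{15 - 79} = 45 + 30 \frac{-74 - 28}{15 - 79} = 45 + 30 \left(- \frac{102}{-64}\right) = 45 + 30 \left(\left(-102\right) \left(- \frac{1}{64}\right)\right) = 45 + 30 \cdot \frac{51}{32} = 45 + \frac{765}{16} = \frac{1485}{16}$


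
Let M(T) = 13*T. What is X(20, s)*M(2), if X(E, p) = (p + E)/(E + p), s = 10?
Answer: 26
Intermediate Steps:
X(E, p) = 1 (X(E, p) = (E + p)/(E + p) = 1)
X(20, s)*M(2) = 1*(13*2) = 1*26 = 26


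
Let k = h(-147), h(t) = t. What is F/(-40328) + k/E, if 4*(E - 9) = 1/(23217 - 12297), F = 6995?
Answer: -261694356275/15853783688 ≈ -16.507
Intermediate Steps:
k = -147
E = 393121/43680 (E = 9 + 1/(4*(23217 - 12297)) = 9 + (1/4)/10920 = 9 + (1/4)*(1/10920) = 9 + 1/43680 = 393121/43680 ≈ 9.0000)
F/(-40328) + k/E = 6995/(-40328) - 147/393121/43680 = 6995*(-1/40328) - 147*43680/393121 = -6995/40328 - 6420960/393121 = -261694356275/15853783688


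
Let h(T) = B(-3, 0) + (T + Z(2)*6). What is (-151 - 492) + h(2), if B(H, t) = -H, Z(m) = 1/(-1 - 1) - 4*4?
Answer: -737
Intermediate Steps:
Z(m) = -33/2 (Z(m) = 1/(-2) - 16 = -1/2 - 16 = -33/2)
h(T) = -96 + T (h(T) = -1*(-3) + (T - 33/2*6) = 3 + (T - 99) = 3 + (-99 + T) = -96 + T)
(-151 - 492) + h(2) = (-151 - 492) + (-96 + 2) = -643 - 94 = -737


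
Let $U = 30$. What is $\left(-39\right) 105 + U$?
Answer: $-4065$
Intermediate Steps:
$\left(-39\right) 105 + U = \left(-39\right) 105 + 30 = -4095 + 30 = -4065$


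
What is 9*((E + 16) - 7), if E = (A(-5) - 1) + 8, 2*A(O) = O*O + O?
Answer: 234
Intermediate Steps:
A(O) = O/2 + O²/2 (A(O) = (O*O + O)/2 = (O² + O)/2 = (O + O²)/2 = O/2 + O²/2)
E = 17 (E = ((½)*(-5)*(1 - 5) - 1) + 8 = ((½)*(-5)*(-4) - 1) + 8 = (10 - 1) + 8 = 9 + 8 = 17)
9*((E + 16) - 7) = 9*((17 + 16) - 7) = 9*(33 - 7) = 9*26 = 234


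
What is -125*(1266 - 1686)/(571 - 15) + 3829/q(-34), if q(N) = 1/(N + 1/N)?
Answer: -615345017/4726 ≈ -1.3020e+5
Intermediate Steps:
-125*(1266 - 1686)/(571 - 15) + 3829/q(-34) = -125*(1266 - 1686)/(571 - 15) + 3829/((-34/(1 + (-34)**2))) = -125/(556/(-420)) + 3829/((-34/(1 + 1156))) = -125/(556*(-1/420)) + 3829/((-34/1157)) = -125/(-139/105) + 3829/((-34*1/1157)) = -125*(-105/139) + 3829/(-34/1157) = 13125/139 + 3829*(-1157/34) = 13125/139 - 4430153/34 = -615345017/4726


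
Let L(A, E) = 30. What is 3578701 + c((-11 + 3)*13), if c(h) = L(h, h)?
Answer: 3578731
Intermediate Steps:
c(h) = 30
3578701 + c((-11 + 3)*13) = 3578701 + 30 = 3578731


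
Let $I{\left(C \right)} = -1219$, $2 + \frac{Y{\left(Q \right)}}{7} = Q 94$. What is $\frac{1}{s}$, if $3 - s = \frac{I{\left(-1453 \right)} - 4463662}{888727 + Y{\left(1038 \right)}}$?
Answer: $\frac{1571717}{9180032} \approx 0.17121$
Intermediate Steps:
$Y{\left(Q \right)} = -14 + 658 Q$ ($Y{\left(Q \right)} = -14 + 7 Q 94 = -14 + 7 \cdot 94 Q = -14 + 658 Q$)
$s = \frac{9180032}{1571717}$ ($s = 3 - \frac{-1219 - 4463662}{888727 + \left(-14 + 658 \cdot 1038\right)} = 3 - - \frac{4464881}{888727 + \left(-14 + 683004\right)} = 3 - - \frac{4464881}{888727 + 682990} = 3 - - \frac{4464881}{1571717} = 3 + \frac{4464881}{1571717} = \frac{9180032}{1571717} \approx 5.8408$)
$\frac{1}{s} = \frac{1}{\frac{9180032}{1571717}} = \frac{1571717}{9180032}$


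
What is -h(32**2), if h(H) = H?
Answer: -1024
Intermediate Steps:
-h(32**2) = -1*32**2 = -1*1024 = -1024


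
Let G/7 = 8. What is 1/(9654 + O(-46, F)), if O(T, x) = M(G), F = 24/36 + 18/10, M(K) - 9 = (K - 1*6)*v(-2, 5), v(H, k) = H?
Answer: 1/9563 ≈ 0.00010457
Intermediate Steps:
G = 56 (G = 7*8 = 56)
M(K) = 21 - 2*K (M(K) = 9 + (K - 1*6)*(-2) = 9 + (K - 6)*(-2) = 9 + (-6 + K)*(-2) = 9 + (12 - 2*K) = 21 - 2*K)
F = 37/15 (F = 24*(1/36) + 18*(⅒) = ⅔ + 9/5 = 37/15 ≈ 2.4667)
O(T, x) = -91 (O(T, x) = 21 - 2*56 = 21 - 112 = -91)
1/(9654 + O(-46, F)) = 1/(9654 - 91) = 1/9563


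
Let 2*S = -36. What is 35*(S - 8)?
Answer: -910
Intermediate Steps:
S = -18 (S = (½)*(-36) = -18)
35*(S - 8) = 35*(-18 - 8) = 35*(-26) = -910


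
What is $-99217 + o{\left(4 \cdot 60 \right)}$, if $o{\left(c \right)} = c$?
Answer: $-98977$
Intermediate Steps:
$-99217 + o{\left(4 \cdot 60 \right)} = -99217 + 4 \cdot 60 = -99217 + 240 = -98977$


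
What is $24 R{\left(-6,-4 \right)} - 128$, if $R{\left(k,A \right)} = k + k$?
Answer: $-416$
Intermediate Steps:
$R{\left(k,A \right)} = 2 k$
$24 R{\left(-6,-4 \right)} - 128 = 24 \cdot 2 \left(-6\right) - 128 = 24 \left(-12\right) - 128 = -288 - 128 = -416$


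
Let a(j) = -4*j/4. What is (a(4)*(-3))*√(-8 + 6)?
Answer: 12*I*√2 ≈ 16.971*I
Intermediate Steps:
a(j) = -j
(a(4)*(-3))*√(-8 + 6) = (-1*4*(-3))*√(-8 + 6) = (-4*(-3))*√(-2) = 12*(I*√2) = 12*I*√2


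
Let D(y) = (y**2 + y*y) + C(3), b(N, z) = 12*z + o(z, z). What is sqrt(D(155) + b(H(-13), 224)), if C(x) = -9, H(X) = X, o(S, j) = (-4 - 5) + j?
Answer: 16*sqrt(199) ≈ 225.71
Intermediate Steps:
o(S, j) = -9 + j
b(N, z) = -9 + 13*z (b(N, z) = 12*z + (-9 + z) = -9 + 13*z)
D(y) = -9 + 2*y**2 (D(y) = (y**2 + y*y) - 9 = (y**2 + y**2) - 9 = 2*y**2 - 9 = -9 + 2*y**2)
sqrt(D(155) + b(H(-13), 224)) = sqrt((-9 + 2*155**2) + (-9 + 13*224)) = sqrt((-9 + 2*24025) + (-9 + 2912)) = sqrt((-9 + 48050) + 2903) = sqrt(48041 + 2903) = sqrt(50944) = 16*sqrt(199)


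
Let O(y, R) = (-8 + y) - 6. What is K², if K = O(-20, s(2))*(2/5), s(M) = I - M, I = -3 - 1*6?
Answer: 4624/25 ≈ 184.96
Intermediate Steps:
I = -9 (I = -3 - 6 = -9)
s(M) = -9 - M
O(y, R) = -14 + y
K = -68/5 (K = (-14 - 20)*(2/5) = -68/5 ≈ -13.600)
K² = (-68/5)² = 4624/25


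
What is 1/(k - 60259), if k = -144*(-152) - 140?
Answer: -1/38511 ≈ -2.5967e-5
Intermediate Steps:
k = 21748 (k = 21888 - 140 = 21748)
1/(k - 60259) = 1/(21748 - 60259) = 1/(-38511) = -1/38511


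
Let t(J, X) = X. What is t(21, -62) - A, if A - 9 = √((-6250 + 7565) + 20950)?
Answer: -71 - √22265 ≈ -220.21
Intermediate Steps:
A = 9 + √22265 (A = 9 + √((-6250 + 7565) + 20950) = 9 + √(1315 + 20950) = 9 + √22265 ≈ 158.21)
t(21, -62) - A = -62 - (9 + √22265) = -62 + (-9 - √22265) = -71 - √22265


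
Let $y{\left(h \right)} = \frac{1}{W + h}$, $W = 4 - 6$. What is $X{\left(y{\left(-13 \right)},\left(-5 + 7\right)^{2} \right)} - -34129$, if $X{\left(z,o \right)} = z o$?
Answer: $\frac{511931}{15} \approx 34129.0$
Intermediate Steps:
$W = -2$
$y{\left(h \right)} = \frac{1}{-2 + h}$
$X{\left(z,o \right)} = o z$
$X{\left(y{\left(-13 \right)},\left(-5 + 7\right)^{2} \right)} - -34129 = \frac{\left(-5 + 7\right)^{2}}{-2 - 13} - -34129 = \frac{2^{2}}{-15} + 34129 = 4 \left(- \frac{1}{15}\right) + 34129 = - \frac{4}{15} + 34129 = \frac{511931}{15}$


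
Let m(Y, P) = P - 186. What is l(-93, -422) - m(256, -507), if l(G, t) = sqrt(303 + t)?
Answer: 693 + I*sqrt(119) ≈ 693.0 + 10.909*I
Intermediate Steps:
m(Y, P) = -186 + P
l(-93, -422) - m(256, -507) = sqrt(303 - 422) - (-186 - 507) = sqrt(-119) - 1*(-693) = I*sqrt(119) + 693 = 693 + I*sqrt(119)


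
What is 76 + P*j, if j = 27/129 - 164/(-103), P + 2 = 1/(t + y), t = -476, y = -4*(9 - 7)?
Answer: 155184685/2143636 ≈ 72.393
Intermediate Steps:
y = -8 (y = -4*2 = -8)
P = -969/484 (P = -2 + 1/(-476 - 8) = -2 + 1/(-484) = -2 - 1/484 = -969/484 ≈ -2.0021)
j = 7979/4429 (j = 27*(1/129) - 164*(-1/103) = 9/43 + 164/103 = 7979/4429 ≈ 1.8015)
76 + P*j = 76 - 969/484*7979/4429 = 76 - 7731651/2143636 = 155184685/2143636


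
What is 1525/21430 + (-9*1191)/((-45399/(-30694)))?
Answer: -470039555767/64860038 ≈ -7247.0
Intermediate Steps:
1525/21430 + (-9*1191)/((-45399/(-30694))) = 1525*(1/21430) - 10719/((-45399*(-1/30694))) = 305/4286 - 10719/45399/30694 = 305/4286 - 10719*30694/45399 = 305/4286 - 109669662/15133 = -470039555767/64860038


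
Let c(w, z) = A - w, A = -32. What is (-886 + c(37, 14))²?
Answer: 912025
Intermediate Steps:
c(w, z) = -32 - w
(-886 + c(37, 14))² = (-886 + (-32 - 1*37))² = (-886 + (-32 - 37))² = (-886 - 69)² = (-955)² = 912025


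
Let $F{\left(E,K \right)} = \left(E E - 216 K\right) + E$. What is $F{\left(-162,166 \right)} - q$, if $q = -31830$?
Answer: $22056$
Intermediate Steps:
$F{\left(E,K \right)} = E + E^{2} - 216 K$ ($F{\left(E,K \right)} = \left(E^{2} - 216 K\right) + E = E + E^{2} - 216 K$)
$F{\left(-162,166 \right)} - q = \left(-162 + \left(-162\right)^{2} - 35856\right) - -31830 = \left(-162 + 26244 - 35856\right) + 31830 = -9774 + 31830 = 22056$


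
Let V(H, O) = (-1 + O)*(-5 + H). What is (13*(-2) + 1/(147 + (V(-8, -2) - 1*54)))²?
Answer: 11771761/17424 ≈ 675.61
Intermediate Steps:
(13*(-2) + 1/(147 + (V(-8, -2) - 1*54)))² = (13*(-2) + 1/(147 + ((5 - 1*(-8) - 5*(-2) - 8*(-2)) - 1*54)))² = (-26 + 1/(147 + ((5 + 8 + 10 + 16) - 54)))² = (-26 + 1/(147 + (39 - 54)))² = (-26 + 1/(147 - 15))² = (-26 + 1/132)² = (-3431/132)² = 11771761/17424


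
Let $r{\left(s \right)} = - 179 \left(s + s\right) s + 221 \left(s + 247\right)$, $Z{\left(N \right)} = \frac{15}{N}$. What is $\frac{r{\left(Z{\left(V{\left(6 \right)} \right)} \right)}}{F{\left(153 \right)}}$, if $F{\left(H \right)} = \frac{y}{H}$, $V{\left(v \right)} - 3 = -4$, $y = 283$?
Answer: $- \frac{4479534}{283} \approx -15829.0$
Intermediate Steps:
$V{\left(v \right)} = -1$ ($V{\left(v \right)} = 3 - 4 = -1$)
$F{\left(H \right)} = \frac{283}{H}$
$r{\left(s \right)} = 54587 - 358 s^{2} + 221 s$ ($r{\left(s \right)} = - 179 \cdot 2 s s + 221 \left(247 + s\right) = - 358 s s + \left(54587 + 221 s\right) = - 358 s^{2} + \left(54587 + 221 s\right) = 54587 - 358 s^{2} + 221 s$)
$\frac{r{\left(Z{\left(V{\left(6 \right)} \right)} \right)}}{F{\left(153 \right)}} = \frac{54587 - 358 \left(\frac{15}{-1}\right)^{2} + 221 \frac{15}{-1}}{283 \cdot \frac{1}{153}} = \frac{54587 - 358 \left(15 \left(-1\right)\right)^{2} + 221 \cdot 15 \left(-1\right)}{283 \cdot \frac{1}{153}} = \frac{54587 - 358 \left(-15\right)^{2} + 221 \left(-15\right)}{\frac{283}{153}} = \left(54587 - 80550 - 3315\right) \frac{153}{283} = \left(-29278\right) \frac{153}{283} = - \frac{4479534}{283}$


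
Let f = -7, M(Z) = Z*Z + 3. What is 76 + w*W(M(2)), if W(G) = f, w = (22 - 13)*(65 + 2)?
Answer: -4145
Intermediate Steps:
M(Z) = 3 + Z² (M(Z) = Z² + 3 = 3 + Z²)
w = 603 (w = 9*67 = 603)
W(G) = -7
76 + w*W(M(2)) = 76 + 603*(-7) = 76 - 4221 = -4145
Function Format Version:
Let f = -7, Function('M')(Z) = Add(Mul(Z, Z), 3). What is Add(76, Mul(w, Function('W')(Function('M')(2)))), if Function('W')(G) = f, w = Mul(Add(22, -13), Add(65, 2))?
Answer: -4145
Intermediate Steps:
Function('M')(Z) = Add(3, Pow(Z, 2)) (Function('M')(Z) = Add(Pow(Z, 2), 3) = Add(3, Pow(Z, 2)))
w = 603 (w = Mul(9, 67) = 603)
Function('W')(G) = -7
Add(76, Mul(w, Function('W')(Function('M')(2)))) = Add(76, Mul(603, -7)) = Add(76, -4221) = -4145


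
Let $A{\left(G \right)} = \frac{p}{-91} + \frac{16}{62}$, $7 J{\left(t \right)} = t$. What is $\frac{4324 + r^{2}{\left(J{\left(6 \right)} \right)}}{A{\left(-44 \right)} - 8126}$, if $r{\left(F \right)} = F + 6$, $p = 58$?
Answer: $- \frac{21578635}{40117903} \approx -0.53788$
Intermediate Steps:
$J{\left(t \right)} = \frac{t}{7}$
$r{\left(F \right)} = 6 + F$
$A{\left(G \right)} = - \frac{1070}{2821}$ ($A{\left(G \right)} = \frac{58}{-91} + \frac{16}{62} = 58 \left(- \frac{1}{91}\right) + 16 \cdot \frac{1}{62} = - \frac{58}{91} + \frac{8}{31} = - \frac{1070}{2821}$)
$\frac{4324 + r^{2}{\left(J{\left(6 \right)} \right)}}{A{\left(-44 \right)} - 8126} = \frac{4324 + \left(6 + \frac{1}{7} \cdot 6\right)^{2}}{- \frac{1070}{2821} - 8126} = \frac{4324 + \left(6 + \frac{6}{7}\right)^{2}}{- \frac{22924516}{2821}} = \left(4324 + \left(\frac{48}{7}\right)^{2}\right) \left(- \frac{2821}{22924516}\right) = \left(4324 + \frac{2304}{49}\right) \left(- \frac{2821}{22924516}\right) = \frac{214180}{49} \left(- \frac{2821}{22924516}\right) = - \frac{21578635}{40117903}$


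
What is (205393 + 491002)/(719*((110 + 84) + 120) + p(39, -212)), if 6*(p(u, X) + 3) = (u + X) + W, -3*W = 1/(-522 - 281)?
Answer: 5032846665/1631380823 ≈ 3.0850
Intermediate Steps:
W = 1/2409 (W = -1/(3*(-522 - 281)) = -⅓/(-803) = -⅓*(-1/803) = 1/2409 ≈ 0.00041511)
p(u, X) = -43361/14454 + X/6 + u/6 (p(u, X) = -3 + ((u + X) + 1/2409)/6 = -3 + ((X + u) + 1/2409)/6 = -3 + (1/2409 + X + u)/6 = -3 + (1/14454 + X/6 + u/6) = -43361/14454 + X/6 + u/6)
(205393 + 491002)/(719*((110 + 84) + 120) + p(39, -212)) = (205393 + 491002)/(719*((110 + 84) + 120) + (-43361/14454 + (⅙)*(-212) + (⅙)*39)) = 696395/(719*(194 + 120) + (-43361/14454 - 106/3 + 13/2)) = 696395/(719*314 - 230059/7227) = 696395/(225766 - 230059/7227) = 696395/(1631380823/7227) = 696395*(7227/1631380823) = 5032846665/1631380823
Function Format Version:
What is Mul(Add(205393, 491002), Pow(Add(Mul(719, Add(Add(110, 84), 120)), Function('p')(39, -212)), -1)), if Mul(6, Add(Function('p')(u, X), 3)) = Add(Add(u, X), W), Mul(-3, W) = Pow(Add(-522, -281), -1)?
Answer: Rational(5032846665, 1631380823) ≈ 3.0850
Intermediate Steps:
W = Rational(1, 2409) (W = Mul(Rational(-1, 3), Pow(Add(-522, -281), -1)) = Mul(Rational(-1, 3), Pow(-803, -1)) = Mul(Rational(-1, 3), Rational(-1, 803)) = Rational(1, 2409) ≈ 0.00041511)
Function('p')(u, X) = Add(Rational(-43361, 14454), Mul(Rational(1, 6), X), Mul(Rational(1, 6), u)) (Function('p')(u, X) = Add(-3, Mul(Rational(1, 6), Add(Add(u, X), Rational(1, 2409)))) = Add(-3, Mul(Rational(1, 6), Add(Add(X, u), Rational(1, 2409)))) = Add(-3, Mul(Rational(1, 6), Add(Rational(1, 2409), X, u))) = Add(-3, Add(Rational(1, 14454), Mul(Rational(1, 6), X), Mul(Rational(1, 6), u))) = Add(Rational(-43361, 14454), Mul(Rational(1, 6), X), Mul(Rational(1, 6), u)))
Mul(Add(205393, 491002), Pow(Add(Mul(719, Add(Add(110, 84), 120)), Function('p')(39, -212)), -1)) = Mul(Add(205393, 491002), Pow(Add(Mul(719, Add(Add(110, 84), 120)), Add(Rational(-43361, 14454), Mul(Rational(1, 6), -212), Mul(Rational(1, 6), 39))), -1)) = Mul(696395, Pow(Add(Mul(719, Add(194, 120)), Add(Rational(-43361, 14454), Rational(-106, 3), Rational(13, 2))), -1)) = Mul(696395, Pow(Add(Mul(719, 314), Rational(-230059, 7227)), -1)) = Mul(696395, Pow(Add(225766, Rational(-230059, 7227)), -1)) = Mul(696395, Pow(Rational(1631380823, 7227), -1)) = Mul(696395, Rational(7227, 1631380823)) = Rational(5032846665, 1631380823)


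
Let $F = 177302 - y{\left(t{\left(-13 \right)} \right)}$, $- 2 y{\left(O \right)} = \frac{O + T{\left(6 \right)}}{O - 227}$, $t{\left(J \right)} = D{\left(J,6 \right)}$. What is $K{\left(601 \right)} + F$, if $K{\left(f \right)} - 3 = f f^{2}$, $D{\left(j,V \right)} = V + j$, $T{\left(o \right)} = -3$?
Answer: $\frac{50838630809}{234} \approx 2.1726 \cdot 10^{8}$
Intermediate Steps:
$t{\left(J \right)} = 6 + J$
$y{\left(O \right)} = - \frac{-3 + O}{2 \left(-227 + O\right)}$ ($y{\left(O \right)} = - \frac{\left(O - 3\right) \frac{1}{O - 227}}{2} = - \frac{\left(-3 + O\right) \frac{1}{-227 + O}}{2} = - \frac{\frac{1}{-227 + O} \left(-3 + O\right)}{2} = - \frac{-3 + O}{2 \left(-227 + O\right)}$)
$K{\left(f \right)} = 3 + f^{3}$ ($K{\left(f \right)} = 3 + f f^{2} = 3 + f^{3}$)
$F = \frac{41488673}{234}$ ($F = 177302 - \frac{3 - \left(6 - 13\right)}{2 \left(-227 + \left(6 - 13\right)\right)} = 177302 - \frac{3 - -7}{2 \left(-227 - 7\right)} = 177302 - \frac{3 + 7}{2 \left(-234\right)} = 177302 - \frac{1}{2} \left(- \frac{1}{234}\right) 10 = 177302 - - \frac{5}{234} = 177302 + \frac{5}{234} = \frac{41488673}{234} \approx 1.773 \cdot 10^{5}$)
$K{\left(601 \right)} + F = \left(3 + 601^{3}\right) + \frac{41488673}{234} = \left(3 + 217081801\right) + \frac{41488673}{234} = 217081804 + \frac{41488673}{234} = \frac{50838630809}{234}$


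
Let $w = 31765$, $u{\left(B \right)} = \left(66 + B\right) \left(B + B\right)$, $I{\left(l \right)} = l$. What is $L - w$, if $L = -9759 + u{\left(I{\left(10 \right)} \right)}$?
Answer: $-40004$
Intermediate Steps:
$u{\left(B \right)} = 2 B \left(66 + B\right)$ ($u{\left(B \right)} = \left(66 + B\right) 2 B = 2 B \left(66 + B\right)$)
$L = -8239$ ($L = -9759 + 2 \cdot 10 \left(66 + 10\right) = -9759 + 2 \cdot 10 \cdot 76 = -9759 + 1520 = -8239$)
$L - w = -8239 - 31765 = -40004$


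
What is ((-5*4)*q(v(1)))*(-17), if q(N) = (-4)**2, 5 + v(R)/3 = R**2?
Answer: 5440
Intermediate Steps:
v(R) = -15 + 3*R**2
q(N) = 16
((-5*4)*q(v(1)))*(-17) = (-5*4*16)*(-17) = -20*16*(-17) = -320*(-17) = 5440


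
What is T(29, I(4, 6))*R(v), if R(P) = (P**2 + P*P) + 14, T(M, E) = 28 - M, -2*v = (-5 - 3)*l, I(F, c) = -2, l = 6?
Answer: -1166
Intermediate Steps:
v = 24 (v = -(-5 - 3)*6/2 = -(-4)*6 = -1/2*(-48) = 24)
R(P) = 14 + 2*P**2 (R(P) = (P**2 + P**2) + 14 = 2*P**2 + 14 = 14 + 2*P**2)
T(29, I(4, 6))*R(v) = (28 - 1*29)*(14 + 2*24**2) = (28 - 29)*(14 + 2*576) = -(14 + 1152) = -1*1166 = -1166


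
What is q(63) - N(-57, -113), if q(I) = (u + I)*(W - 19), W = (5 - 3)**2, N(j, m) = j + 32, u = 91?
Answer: -2285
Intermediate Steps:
N(j, m) = 32 + j
W = 4 (W = 2**2 = 4)
q(I) = -1365 - 15*I (q(I) = (91 + I)*(4 - 19) = (91 + I)*(-15) = -1365 - 15*I)
q(63) - N(-57, -113) = (-1365 - 15*63) - (32 - 57) = (-1365 - 945) - 1*(-25) = -2310 + 25 = -2285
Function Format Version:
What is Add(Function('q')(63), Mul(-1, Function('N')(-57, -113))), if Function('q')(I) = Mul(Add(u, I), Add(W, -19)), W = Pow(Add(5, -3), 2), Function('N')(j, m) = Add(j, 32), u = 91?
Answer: -2285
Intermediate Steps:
Function('N')(j, m) = Add(32, j)
W = 4 (W = Pow(2, 2) = 4)
Function('q')(I) = Add(-1365, Mul(-15, I)) (Function('q')(I) = Mul(Add(91, I), Add(4, -19)) = Mul(Add(91, I), -15) = Add(-1365, Mul(-15, I)))
Add(Function('q')(63), Mul(-1, Function('N')(-57, -113))) = Add(Add(-1365, Mul(-15, 63)), Mul(-1, Add(32, -57))) = Add(Add(-1365, -945), Mul(-1, -25)) = Add(-2310, 25) = -2285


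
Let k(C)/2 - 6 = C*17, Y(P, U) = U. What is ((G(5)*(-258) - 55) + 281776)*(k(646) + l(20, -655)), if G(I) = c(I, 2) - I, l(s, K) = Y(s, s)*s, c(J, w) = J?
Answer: 6303789096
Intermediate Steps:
l(s, K) = s² (l(s, K) = s*s = s²)
G(I) = 0 (G(I) = I - I = 0)
k(C) = 12 + 34*C (k(C) = 12 + 2*(C*17) = 12 + 2*(17*C) = 12 + 34*C)
((G(5)*(-258) - 55) + 281776)*(k(646) + l(20, -655)) = ((0*(-258) - 55) + 281776)*((12 + 34*646) + 20²) = ((0 - 55) + 281776)*((12 + 21964) + 400) = (-55 + 281776)*(21976 + 400) = 281721*22376 = 6303789096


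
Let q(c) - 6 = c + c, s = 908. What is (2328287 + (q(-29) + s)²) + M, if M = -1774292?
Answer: 1286731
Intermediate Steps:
q(c) = 6 + 2*c (q(c) = 6 + (c + c) = 6 + 2*c)
(2328287 + (q(-29) + s)²) + M = (2328287 + ((6 + 2*(-29)) + 908)²) - 1774292 = (2328287 + ((6 - 58) + 908)²) - 1774292 = (2328287 + (-52 + 908)²) - 1774292 = (2328287 + 856²) - 1774292 = (2328287 + 732736) - 1774292 = 3061023 - 1774292 = 1286731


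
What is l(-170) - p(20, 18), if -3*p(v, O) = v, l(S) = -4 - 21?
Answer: -55/3 ≈ -18.333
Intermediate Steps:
l(S) = -25
p(v, O) = -v/3
l(-170) - p(20, 18) = -25 - (-1)*20/3 = -25 - 1*(-20/3) = -25 + 20/3 = -55/3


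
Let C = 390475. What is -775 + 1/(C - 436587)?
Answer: -35736801/46112 ≈ -775.00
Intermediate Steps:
-775 + 1/(C - 436587) = -775 + 1/(390475 - 436587) = -775 + 1/(-46112) = -775 - 1/46112 = -35736801/46112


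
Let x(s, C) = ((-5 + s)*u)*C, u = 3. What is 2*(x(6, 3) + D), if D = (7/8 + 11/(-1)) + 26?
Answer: 199/4 ≈ 49.750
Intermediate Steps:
x(s, C) = C*(-15 + 3*s) (x(s, C) = ((-5 + s)*3)*C = (-15 + 3*s)*C = C*(-15 + 3*s))
D = 127/8 (D = (7*(⅛) + 11*(-1)) + 26 = (7/8 - 11) + 26 = -81/8 + 26 = 127/8 ≈ 15.875)
2*(x(6, 3) + D) = 2*(3*3*(-5 + 6) + 127/8) = 2*(3*3*1 + 127/8) = 2*(9 + 127/8) = 2*(199/8) = 199/4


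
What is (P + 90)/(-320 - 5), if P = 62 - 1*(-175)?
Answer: -327/325 ≈ -1.0062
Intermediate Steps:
P = 237 (P = 62 + 175 = 237)
(P + 90)/(-320 - 5) = (237 + 90)/(-320 - 5) = 327/(-325) = 327*(-1/325) = -327/325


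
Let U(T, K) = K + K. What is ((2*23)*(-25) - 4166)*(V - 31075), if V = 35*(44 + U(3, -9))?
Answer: 160357140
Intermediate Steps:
U(T, K) = 2*K
V = 910 (V = 35*(44 + 2*(-9)) = 35*(44 - 18) = 35*26 = 910)
((2*23)*(-25) - 4166)*(V - 31075) = ((2*23)*(-25) - 4166)*(910 - 31075) = (46*(-25) - 4166)*(-30165) = (-1150 - 4166)*(-30165) = -5316*(-30165) = 160357140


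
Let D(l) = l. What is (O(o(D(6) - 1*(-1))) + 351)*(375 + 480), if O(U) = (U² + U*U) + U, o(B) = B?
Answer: 389880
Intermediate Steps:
O(U) = U + 2*U² (O(U) = (U² + U²) + U = 2*U² + U = U + 2*U²)
(O(o(D(6) - 1*(-1))) + 351)*(375 + 480) = ((6 - 1*(-1))*(1 + 2*(6 - 1*(-1))) + 351)*(375 + 480) = ((6 + 1)*(1 + 2*(6 + 1)) + 351)*855 = (7*(1 + 2*7) + 351)*855 = (7*(1 + 14) + 351)*855 = (7*15 + 351)*855 = (105 + 351)*855 = 456*855 = 389880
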